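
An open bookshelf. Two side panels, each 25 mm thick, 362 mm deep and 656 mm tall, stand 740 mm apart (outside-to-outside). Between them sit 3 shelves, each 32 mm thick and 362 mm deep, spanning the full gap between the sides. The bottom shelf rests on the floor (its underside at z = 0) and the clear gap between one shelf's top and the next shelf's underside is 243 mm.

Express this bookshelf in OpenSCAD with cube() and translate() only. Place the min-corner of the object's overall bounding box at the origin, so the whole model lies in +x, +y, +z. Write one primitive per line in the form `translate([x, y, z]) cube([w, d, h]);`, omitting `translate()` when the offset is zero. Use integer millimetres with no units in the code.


cube([25, 362, 656]);
translate([715, 0, 0]) cube([25, 362, 656]);
translate([25, 0, 0]) cube([690, 362, 32]);
translate([25, 0, 275]) cube([690, 362, 32]);
translate([25, 0, 550]) cube([690, 362, 32]);


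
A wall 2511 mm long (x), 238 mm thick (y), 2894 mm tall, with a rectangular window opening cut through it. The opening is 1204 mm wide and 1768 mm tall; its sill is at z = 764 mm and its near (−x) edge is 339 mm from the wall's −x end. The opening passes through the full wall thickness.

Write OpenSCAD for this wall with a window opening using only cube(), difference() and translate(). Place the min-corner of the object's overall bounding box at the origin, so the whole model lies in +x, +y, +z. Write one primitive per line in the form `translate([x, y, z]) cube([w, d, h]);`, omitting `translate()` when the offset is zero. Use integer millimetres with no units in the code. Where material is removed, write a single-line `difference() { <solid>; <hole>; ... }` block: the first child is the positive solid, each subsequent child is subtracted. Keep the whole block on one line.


difference() { cube([2511, 238, 2894]); translate([339, 0, 764]) cube([1204, 238, 1768]); }


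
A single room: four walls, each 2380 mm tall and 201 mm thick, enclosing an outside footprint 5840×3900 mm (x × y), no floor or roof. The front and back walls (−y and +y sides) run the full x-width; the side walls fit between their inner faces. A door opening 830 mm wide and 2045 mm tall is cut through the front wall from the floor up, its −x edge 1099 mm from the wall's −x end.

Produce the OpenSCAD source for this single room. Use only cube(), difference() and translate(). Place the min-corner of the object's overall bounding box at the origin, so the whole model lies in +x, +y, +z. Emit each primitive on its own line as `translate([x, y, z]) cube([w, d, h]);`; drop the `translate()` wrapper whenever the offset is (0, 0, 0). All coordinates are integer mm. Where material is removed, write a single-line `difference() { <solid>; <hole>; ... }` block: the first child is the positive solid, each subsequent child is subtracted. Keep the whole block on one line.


difference() { cube([5840, 201, 2380]); translate([1099, 0, 0]) cube([830, 201, 2045]); }
translate([0, 3699, 0]) cube([5840, 201, 2380]);
translate([0, 201, 0]) cube([201, 3498, 2380]);
translate([5639, 201, 0]) cube([201, 3498, 2380]);


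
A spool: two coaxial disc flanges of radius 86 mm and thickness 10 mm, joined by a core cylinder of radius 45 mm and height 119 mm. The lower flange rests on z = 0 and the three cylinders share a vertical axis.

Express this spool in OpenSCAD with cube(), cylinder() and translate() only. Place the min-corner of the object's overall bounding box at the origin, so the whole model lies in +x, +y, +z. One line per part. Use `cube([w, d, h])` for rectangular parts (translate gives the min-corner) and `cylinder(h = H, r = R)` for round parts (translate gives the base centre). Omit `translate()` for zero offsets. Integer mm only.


translate([86, 86, 0]) cylinder(h = 10, r = 86);
translate([86, 86, 10]) cylinder(h = 119, r = 45);
translate([86, 86, 129]) cylinder(h = 10, r = 86);


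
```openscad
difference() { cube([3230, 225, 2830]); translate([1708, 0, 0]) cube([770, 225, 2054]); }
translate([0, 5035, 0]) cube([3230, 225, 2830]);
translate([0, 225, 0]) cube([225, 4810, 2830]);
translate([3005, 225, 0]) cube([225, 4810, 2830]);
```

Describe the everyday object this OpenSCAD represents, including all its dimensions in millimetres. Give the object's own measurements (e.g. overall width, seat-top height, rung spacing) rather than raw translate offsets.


A single room: four walls, each 2830 mm tall and 225 mm thick, enclosing an outside footprint 3230×5260 mm (x × y), no floor or roof. The front and back walls (−y and +y sides) run the full x-width; the side walls fit between their inner faces. A door opening 770 mm wide and 2054 mm tall is cut through the front wall from the floor up, its −x edge 1708 mm from the wall's −x end.


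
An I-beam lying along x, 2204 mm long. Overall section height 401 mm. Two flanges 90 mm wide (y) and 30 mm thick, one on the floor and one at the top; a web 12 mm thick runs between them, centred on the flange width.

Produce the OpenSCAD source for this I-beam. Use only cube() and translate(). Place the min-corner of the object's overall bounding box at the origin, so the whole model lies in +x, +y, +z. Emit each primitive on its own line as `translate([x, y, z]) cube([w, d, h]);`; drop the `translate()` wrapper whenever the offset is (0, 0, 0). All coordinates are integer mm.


cube([2204, 90, 30]);
translate([0, 39, 30]) cube([2204, 12, 341]);
translate([0, 0, 371]) cube([2204, 90, 30]);


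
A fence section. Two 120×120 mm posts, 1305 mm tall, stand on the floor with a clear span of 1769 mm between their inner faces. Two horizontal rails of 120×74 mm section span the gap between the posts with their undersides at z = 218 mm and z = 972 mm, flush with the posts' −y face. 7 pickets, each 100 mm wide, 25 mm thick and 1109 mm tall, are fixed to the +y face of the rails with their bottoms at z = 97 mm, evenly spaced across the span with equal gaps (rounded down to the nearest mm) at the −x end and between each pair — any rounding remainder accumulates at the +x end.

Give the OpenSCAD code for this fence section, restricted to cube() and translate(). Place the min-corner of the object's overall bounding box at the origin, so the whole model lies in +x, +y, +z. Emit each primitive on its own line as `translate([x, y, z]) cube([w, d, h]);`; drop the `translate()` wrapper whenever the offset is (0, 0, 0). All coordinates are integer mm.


cube([120, 120, 1305]);
translate([1889, 0, 0]) cube([120, 120, 1305]);
translate([120, 0, 218]) cube([1769, 120, 74]);
translate([120, 0, 972]) cube([1769, 120, 74]);
translate([253, 120, 97]) cube([100, 25, 1109]);
translate([486, 120, 97]) cube([100, 25, 1109]);
translate([719, 120, 97]) cube([100, 25, 1109]);
translate([952, 120, 97]) cube([100, 25, 1109]);
translate([1185, 120, 97]) cube([100, 25, 1109]);
translate([1418, 120, 97]) cube([100, 25, 1109]);
translate([1651, 120, 97]) cube([100, 25, 1109]);


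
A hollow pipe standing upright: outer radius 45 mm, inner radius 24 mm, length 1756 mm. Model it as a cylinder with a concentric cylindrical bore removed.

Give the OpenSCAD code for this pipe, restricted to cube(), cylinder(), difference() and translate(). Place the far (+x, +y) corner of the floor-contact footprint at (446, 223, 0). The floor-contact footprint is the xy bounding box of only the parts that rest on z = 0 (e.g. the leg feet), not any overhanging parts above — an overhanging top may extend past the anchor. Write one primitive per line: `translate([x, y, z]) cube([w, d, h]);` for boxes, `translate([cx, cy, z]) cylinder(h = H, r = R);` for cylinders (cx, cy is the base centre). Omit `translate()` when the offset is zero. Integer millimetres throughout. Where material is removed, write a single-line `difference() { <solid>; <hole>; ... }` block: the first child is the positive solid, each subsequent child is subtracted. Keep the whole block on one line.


difference() { translate([401, 178, 0]) cylinder(h = 1756, r = 45); translate([401, 178, 0]) cylinder(h = 1756, r = 24); }


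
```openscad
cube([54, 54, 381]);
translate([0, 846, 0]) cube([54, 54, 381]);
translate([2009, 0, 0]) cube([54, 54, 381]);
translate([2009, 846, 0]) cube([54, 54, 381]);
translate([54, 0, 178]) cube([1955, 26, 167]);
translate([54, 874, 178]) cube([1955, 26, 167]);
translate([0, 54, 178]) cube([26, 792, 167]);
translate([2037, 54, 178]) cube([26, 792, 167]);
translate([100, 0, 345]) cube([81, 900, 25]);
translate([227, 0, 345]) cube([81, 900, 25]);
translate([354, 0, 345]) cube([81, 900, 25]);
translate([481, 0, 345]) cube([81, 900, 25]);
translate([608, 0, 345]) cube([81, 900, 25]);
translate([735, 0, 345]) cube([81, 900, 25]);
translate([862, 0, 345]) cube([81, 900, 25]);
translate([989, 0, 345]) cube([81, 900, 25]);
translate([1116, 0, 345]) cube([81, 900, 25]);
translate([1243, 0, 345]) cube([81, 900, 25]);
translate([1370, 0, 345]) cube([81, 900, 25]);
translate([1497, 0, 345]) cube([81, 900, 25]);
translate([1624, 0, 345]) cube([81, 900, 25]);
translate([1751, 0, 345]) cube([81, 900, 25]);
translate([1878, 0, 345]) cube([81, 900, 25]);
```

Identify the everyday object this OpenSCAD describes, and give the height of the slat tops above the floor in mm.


A bed frame. The slat-top height is 370 mm.

Four posts, four rails, and a row of slats — a bed frame. Slats sit on the rails at z = 178 + 167 = 345; with slat thickness 25, the top is 370 mm.


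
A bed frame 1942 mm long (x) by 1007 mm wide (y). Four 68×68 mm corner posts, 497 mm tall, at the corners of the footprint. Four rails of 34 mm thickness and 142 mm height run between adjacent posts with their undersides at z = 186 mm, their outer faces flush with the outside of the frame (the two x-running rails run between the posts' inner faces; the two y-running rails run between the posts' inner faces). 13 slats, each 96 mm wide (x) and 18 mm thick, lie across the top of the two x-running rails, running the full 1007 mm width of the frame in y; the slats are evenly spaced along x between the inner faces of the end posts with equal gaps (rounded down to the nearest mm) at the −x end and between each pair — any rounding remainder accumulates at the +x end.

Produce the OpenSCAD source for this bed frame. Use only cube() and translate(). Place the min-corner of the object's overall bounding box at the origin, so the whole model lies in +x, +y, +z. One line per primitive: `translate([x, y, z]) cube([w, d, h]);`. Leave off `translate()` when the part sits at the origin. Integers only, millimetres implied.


cube([68, 68, 497]);
translate([0, 939, 0]) cube([68, 68, 497]);
translate([1874, 0, 0]) cube([68, 68, 497]);
translate([1874, 939, 0]) cube([68, 68, 497]);
translate([68, 0, 186]) cube([1806, 34, 142]);
translate([68, 973, 186]) cube([1806, 34, 142]);
translate([0, 68, 186]) cube([34, 871, 142]);
translate([1908, 68, 186]) cube([34, 871, 142]);
translate([107, 0, 328]) cube([96, 1007, 18]);
translate([242, 0, 328]) cube([96, 1007, 18]);
translate([377, 0, 328]) cube([96, 1007, 18]);
translate([512, 0, 328]) cube([96, 1007, 18]);
translate([647, 0, 328]) cube([96, 1007, 18]);
translate([782, 0, 328]) cube([96, 1007, 18]);
translate([917, 0, 328]) cube([96, 1007, 18]);
translate([1052, 0, 328]) cube([96, 1007, 18]);
translate([1187, 0, 328]) cube([96, 1007, 18]);
translate([1322, 0, 328]) cube([96, 1007, 18]);
translate([1457, 0, 328]) cube([96, 1007, 18]);
translate([1592, 0, 328]) cube([96, 1007, 18]);
translate([1727, 0, 328]) cube([96, 1007, 18]);


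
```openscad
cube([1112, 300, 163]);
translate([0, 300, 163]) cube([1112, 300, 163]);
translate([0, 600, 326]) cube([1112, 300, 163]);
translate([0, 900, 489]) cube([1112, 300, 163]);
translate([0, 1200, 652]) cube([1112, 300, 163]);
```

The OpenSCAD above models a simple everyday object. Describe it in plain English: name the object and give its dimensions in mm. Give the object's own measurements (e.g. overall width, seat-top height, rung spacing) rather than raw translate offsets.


A straight staircase of 5 solid steps. Each step is 1112 mm wide (x), 300 mm deep (y, the going) and 163 mm tall (the rise). The first step rests on the floor; each subsequent step sits one going further in +y and one rise higher in +z, directly behind and above the previous step with no overlap.


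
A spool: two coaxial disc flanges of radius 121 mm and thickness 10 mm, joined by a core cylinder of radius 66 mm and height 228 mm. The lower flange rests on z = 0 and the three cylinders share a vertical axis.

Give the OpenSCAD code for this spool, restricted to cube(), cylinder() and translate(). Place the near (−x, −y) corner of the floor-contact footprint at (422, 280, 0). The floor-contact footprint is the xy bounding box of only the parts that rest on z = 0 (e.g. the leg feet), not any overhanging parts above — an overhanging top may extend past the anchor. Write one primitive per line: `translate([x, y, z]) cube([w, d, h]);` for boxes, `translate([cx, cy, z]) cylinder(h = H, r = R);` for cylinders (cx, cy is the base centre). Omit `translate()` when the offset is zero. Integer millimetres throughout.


translate([543, 401, 0]) cylinder(h = 10, r = 121);
translate([543, 401, 10]) cylinder(h = 228, r = 66);
translate([543, 401, 238]) cylinder(h = 10, r = 121);


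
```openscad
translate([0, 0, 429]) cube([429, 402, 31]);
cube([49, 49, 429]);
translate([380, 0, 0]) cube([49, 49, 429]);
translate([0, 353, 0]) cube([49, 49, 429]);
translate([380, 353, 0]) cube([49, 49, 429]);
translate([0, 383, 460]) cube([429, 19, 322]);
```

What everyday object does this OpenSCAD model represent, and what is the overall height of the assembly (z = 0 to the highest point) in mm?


A chair. The overall height is 782 mm.

A slab on four corner posts with a tall panel at the back — a chair. The seat slab sits at z = 429 with thickness 31, and the 322 mm backrest starts at the seat top, so the overall height is 429 + 31 + 322 = 782 mm.


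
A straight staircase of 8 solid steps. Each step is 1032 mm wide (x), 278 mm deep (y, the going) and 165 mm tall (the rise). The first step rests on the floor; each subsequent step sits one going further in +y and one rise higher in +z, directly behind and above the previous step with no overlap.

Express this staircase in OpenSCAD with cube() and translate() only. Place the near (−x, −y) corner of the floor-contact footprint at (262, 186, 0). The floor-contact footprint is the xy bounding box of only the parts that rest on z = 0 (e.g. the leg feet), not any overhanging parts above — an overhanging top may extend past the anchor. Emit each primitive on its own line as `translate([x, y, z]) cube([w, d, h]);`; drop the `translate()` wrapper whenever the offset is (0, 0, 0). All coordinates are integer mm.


translate([262, 186, 0]) cube([1032, 278, 165]);
translate([262, 464, 165]) cube([1032, 278, 165]);
translate([262, 742, 330]) cube([1032, 278, 165]);
translate([262, 1020, 495]) cube([1032, 278, 165]);
translate([262, 1298, 660]) cube([1032, 278, 165]);
translate([262, 1576, 825]) cube([1032, 278, 165]);
translate([262, 1854, 990]) cube([1032, 278, 165]);
translate([262, 2132, 1155]) cube([1032, 278, 165]);


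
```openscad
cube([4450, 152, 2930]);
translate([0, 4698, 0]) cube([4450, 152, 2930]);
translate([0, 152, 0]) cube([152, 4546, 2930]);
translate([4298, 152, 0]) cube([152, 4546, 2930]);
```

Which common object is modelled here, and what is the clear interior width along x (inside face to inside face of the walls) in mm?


A house (or room) frame. The interior width is 4146 mm.

Four 2930 mm walls enclosing a rectangle with no floor or roof — a room or house frame. Outside width is 4450 mm and wall thickness is 152 mm, so the interior width is 4450 − 2 × 152 = 4146 mm.


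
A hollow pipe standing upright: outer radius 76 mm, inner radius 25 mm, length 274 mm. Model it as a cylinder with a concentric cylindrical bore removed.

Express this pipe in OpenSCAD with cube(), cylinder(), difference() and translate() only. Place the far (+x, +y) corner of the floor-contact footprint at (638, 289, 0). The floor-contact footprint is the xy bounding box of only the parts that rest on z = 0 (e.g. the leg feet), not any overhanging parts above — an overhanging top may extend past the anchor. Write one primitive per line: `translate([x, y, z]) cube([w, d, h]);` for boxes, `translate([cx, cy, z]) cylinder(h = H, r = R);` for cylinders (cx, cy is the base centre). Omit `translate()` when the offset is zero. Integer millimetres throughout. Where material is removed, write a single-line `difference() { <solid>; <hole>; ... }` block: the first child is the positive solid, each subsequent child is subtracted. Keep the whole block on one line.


difference() { translate([562, 213, 0]) cylinder(h = 274, r = 76); translate([562, 213, 0]) cylinder(h = 274, r = 25); }


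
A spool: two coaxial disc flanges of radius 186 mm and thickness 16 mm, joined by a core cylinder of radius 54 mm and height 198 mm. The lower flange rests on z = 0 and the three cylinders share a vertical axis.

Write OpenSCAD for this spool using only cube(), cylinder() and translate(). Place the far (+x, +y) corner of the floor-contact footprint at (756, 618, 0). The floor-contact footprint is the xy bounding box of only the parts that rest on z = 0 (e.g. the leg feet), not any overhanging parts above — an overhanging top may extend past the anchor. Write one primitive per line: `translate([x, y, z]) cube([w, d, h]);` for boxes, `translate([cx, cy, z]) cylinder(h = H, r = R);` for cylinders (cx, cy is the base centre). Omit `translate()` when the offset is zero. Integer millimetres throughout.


translate([570, 432, 0]) cylinder(h = 16, r = 186);
translate([570, 432, 16]) cylinder(h = 198, r = 54);
translate([570, 432, 214]) cylinder(h = 16, r = 186);


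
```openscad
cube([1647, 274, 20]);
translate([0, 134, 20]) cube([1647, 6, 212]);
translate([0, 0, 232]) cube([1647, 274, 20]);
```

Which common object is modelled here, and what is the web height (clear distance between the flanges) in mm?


An I-beam. The web height is 212 mm.

Two wide flanges with a thin centred web — an I-beam. Overall 252 mm minus two 20 mm flanges gives a web of 252 − 2·20 = 212 mm.


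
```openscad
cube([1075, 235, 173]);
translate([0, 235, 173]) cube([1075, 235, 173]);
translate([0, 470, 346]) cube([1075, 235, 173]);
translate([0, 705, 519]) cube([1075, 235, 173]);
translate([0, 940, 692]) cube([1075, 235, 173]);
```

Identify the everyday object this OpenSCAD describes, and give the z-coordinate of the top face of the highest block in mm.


A staircase. The total rise is 865 mm.

5 identical blocks, each offset up and back from the previous — a staircase. Each step is 173 mm tall and there are 5 of them, so the total rise is 5 × 173 = 865 mm.


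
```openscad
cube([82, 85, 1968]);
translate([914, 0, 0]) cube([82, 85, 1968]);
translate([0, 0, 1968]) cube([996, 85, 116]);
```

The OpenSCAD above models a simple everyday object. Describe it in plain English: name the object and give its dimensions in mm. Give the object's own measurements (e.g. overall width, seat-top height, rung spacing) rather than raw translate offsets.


A door frame. The clear opening is 832 mm wide and 1968 mm high. Two 82 mm wide jambs, 85 mm deep, stand either side of the opening from the floor to the top of the opening. A 116 mm thick head sits across the top of both jambs, spanning the full outside width of the frame.


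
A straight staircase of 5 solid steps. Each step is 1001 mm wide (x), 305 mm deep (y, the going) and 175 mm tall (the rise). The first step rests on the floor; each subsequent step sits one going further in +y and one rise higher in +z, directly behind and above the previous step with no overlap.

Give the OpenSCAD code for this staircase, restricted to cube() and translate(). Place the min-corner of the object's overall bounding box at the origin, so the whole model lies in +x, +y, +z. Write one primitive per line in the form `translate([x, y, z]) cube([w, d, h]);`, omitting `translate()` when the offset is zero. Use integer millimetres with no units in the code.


cube([1001, 305, 175]);
translate([0, 305, 175]) cube([1001, 305, 175]);
translate([0, 610, 350]) cube([1001, 305, 175]);
translate([0, 915, 525]) cube([1001, 305, 175]);
translate([0, 1220, 700]) cube([1001, 305, 175]);


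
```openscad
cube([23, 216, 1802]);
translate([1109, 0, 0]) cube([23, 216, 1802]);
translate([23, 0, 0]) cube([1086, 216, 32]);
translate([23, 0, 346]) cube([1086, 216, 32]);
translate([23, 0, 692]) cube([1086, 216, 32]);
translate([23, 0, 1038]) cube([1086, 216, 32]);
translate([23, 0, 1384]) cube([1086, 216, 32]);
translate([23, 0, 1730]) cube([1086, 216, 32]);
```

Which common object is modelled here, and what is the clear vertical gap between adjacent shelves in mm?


A bookshelf. The clear shelf gap is 314 mm.

Two tall side panels with 6 horizontal boards between them — a bookshelf. The first two shelf undersides are at z = 0 and z = 346; with shelf thickness 32, the clear gap is 346 − 0 − 32 = 314 mm.


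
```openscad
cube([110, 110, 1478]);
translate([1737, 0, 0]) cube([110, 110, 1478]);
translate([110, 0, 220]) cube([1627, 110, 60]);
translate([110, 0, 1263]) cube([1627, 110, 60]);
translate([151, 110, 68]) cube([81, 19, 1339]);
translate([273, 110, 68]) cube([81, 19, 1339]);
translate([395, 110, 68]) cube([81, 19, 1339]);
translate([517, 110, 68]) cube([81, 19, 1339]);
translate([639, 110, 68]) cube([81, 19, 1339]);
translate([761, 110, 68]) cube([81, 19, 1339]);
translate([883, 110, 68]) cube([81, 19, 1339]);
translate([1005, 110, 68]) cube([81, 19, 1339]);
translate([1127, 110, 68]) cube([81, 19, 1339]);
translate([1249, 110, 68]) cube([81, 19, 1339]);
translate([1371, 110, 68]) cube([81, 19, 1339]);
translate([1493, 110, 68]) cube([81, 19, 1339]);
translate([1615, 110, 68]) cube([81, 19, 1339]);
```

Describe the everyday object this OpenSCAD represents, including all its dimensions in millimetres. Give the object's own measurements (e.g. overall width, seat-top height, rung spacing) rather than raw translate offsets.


A fence section. Two 110×110 mm posts, 1478 mm tall, stand on the floor with a clear span of 1627 mm between their inner faces. Two horizontal rails of 110×60 mm section span the gap between the posts with their undersides at z = 220 mm and z = 1263 mm, flush with the posts' −y face. 13 pickets, each 81 mm wide, 19 mm thick and 1339 mm tall, are fixed to the +y face of the rails with their bottoms at z = 68 mm, spaced across the span with a 41 mm gap after the −x post and between neighbouring pickets and before the +x post.


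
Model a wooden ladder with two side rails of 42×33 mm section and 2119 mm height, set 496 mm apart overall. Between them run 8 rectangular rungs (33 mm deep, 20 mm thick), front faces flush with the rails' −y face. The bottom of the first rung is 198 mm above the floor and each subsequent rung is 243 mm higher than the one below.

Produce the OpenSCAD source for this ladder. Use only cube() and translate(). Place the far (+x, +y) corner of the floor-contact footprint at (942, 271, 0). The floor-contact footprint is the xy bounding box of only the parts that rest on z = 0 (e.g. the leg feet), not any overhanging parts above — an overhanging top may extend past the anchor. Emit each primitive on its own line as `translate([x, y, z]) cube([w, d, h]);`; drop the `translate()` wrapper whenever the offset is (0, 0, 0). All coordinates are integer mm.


translate([446, 238, 0]) cube([42, 33, 2119]);
translate([900, 238, 0]) cube([42, 33, 2119]);
translate([488, 238, 198]) cube([412, 33, 20]);
translate([488, 238, 441]) cube([412, 33, 20]);
translate([488, 238, 684]) cube([412, 33, 20]);
translate([488, 238, 927]) cube([412, 33, 20]);
translate([488, 238, 1170]) cube([412, 33, 20]);
translate([488, 238, 1413]) cube([412, 33, 20]);
translate([488, 238, 1656]) cube([412, 33, 20]);
translate([488, 238, 1899]) cube([412, 33, 20]);


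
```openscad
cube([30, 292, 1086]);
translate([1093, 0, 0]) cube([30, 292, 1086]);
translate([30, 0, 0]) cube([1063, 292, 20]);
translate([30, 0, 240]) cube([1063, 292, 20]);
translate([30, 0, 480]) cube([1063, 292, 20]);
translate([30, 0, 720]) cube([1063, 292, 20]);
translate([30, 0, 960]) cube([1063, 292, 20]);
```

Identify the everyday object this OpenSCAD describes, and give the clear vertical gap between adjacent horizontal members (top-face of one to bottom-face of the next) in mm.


A bookshelf. The clear shelf gap is 220 mm.

Two tall side panels with 5 horizontal boards between them — a bookshelf. The first two shelf undersides are at z = 0 and z = 240; with shelf thickness 20, the clear gap is 240 − 0 − 20 = 220 mm.


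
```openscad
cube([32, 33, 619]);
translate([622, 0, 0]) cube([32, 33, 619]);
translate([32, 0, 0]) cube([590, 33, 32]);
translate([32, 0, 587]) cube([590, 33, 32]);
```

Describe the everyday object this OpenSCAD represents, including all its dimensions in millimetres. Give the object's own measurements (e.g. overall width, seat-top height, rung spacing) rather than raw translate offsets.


A rectangular picture frame lying in the x–z plane (depth along y). The opening is 590 mm wide (x) by 555 mm tall (z), surrounded by a border 32 mm wide on all four sides. The frame is 33 mm deep and is made of two full-height vertical stiles with two horizontal rails fitted between them.


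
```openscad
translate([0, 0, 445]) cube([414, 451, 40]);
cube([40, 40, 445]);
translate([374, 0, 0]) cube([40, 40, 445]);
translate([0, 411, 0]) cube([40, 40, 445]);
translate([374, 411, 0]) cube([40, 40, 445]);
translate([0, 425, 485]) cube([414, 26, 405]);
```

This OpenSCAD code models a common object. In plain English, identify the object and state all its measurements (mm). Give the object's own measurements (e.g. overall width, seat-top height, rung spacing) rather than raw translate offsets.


A chair. The seat is a 414×451×40 mm slab with its top at z = 485 mm, on four 40×40 mm corner legs (flush with the seat edges, standing on z = 0). A flat backrest 26 mm thick, 405 mm tall, spans the full seat width and rises from the seat top along its +y edge, rear face flush with the rear of the seat.


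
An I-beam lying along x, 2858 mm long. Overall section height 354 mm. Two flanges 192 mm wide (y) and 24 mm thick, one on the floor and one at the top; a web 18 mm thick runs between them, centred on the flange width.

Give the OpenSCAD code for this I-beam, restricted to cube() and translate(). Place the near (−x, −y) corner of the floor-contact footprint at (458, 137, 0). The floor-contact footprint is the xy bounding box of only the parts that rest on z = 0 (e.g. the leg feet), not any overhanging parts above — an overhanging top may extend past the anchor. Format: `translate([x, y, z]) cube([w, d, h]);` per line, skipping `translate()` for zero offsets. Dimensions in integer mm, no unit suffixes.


translate([458, 137, 0]) cube([2858, 192, 24]);
translate([458, 224, 24]) cube([2858, 18, 306]);
translate([458, 137, 330]) cube([2858, 192, 24]);


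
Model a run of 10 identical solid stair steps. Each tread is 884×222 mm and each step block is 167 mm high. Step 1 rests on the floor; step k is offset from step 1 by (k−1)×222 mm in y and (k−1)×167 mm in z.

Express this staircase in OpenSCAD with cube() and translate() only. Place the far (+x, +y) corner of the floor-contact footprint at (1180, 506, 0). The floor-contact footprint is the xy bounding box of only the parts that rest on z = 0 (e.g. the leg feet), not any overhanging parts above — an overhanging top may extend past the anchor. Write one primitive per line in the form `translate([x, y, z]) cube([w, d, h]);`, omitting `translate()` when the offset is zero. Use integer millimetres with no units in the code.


translate([296, 284, 0]) cube([884, 222, 167]);
translate([296, 506, 167]) cube([884, 222, 167]);
translate([296, 728, 334]) cube([884, 222, 167]);
translate([296, 950, 501]) cube([884, 222, 167]);
translate([296, 1172, 668]) cube([884, 222, 167]);
translate([296, 1394, 835]) cube([884, 222, 167]);
translate([296, 1616, 1002]) cube([884, 222, 167]);
translate([296, 1838, 1169]) cube([884, 222, 167]);
translate([296, 2060, 1336]) cube([884, 222, 167]);
translate([296, 2282, 1503]) cube([884, 222, 167]);


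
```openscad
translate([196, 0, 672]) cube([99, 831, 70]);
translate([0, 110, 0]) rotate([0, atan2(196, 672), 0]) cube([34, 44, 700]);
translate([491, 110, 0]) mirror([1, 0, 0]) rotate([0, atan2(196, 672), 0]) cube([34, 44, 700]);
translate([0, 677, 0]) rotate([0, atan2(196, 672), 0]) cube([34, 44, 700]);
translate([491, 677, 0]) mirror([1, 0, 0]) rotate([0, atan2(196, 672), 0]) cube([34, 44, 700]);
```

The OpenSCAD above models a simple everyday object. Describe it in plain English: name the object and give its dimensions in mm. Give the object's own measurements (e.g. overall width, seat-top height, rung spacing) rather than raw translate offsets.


A sawhorse. A 99×831×70 mm beam (x, y, z) sits on two A-frame leg pairs. Each pair is two raked legs of 34×44 mm section (44 mm along y) splaying symmetrically in x. Each leg rises 672 mm vertically over 196 mm of horizontal reach and is 700 mm long along its own axis. Every leg's outer bottom edge rests on the floor and its outer top edge meets a bottom edge of the beam — the left legs (tilting toward +x) meet the beam's −x bottom edge, the right legs (their mirror images, tilting toward −x) meet its +x bottom edge — so the leg tops tuck under the beam, the beam's underside is 672 mm above the floor, and the feet are 491 mm apart outside-to-outside with the beam centred between them. The two leg pairs are set in 110 mm from either end of the beam.


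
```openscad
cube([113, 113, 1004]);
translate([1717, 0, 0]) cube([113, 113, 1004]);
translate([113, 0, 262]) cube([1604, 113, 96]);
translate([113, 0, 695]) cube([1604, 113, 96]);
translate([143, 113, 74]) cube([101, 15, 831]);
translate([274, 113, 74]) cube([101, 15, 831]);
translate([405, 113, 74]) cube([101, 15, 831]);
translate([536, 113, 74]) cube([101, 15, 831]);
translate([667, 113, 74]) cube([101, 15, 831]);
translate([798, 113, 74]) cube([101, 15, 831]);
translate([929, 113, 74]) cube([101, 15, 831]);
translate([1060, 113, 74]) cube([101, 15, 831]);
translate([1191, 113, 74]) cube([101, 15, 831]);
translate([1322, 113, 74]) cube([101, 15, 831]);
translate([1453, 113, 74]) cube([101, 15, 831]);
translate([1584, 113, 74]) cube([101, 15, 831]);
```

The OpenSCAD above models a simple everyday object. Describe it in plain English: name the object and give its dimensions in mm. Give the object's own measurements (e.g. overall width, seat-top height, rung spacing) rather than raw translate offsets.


A fence section. Two 113×113 mm posts, 1004 mm tall, stand on the floor with a clear span of 1604 mm between their inner faces. Two horizontal rails of 113×96 mm section span the gap between the posts with their undersides at z = 262 mm and z = 695 mm, flush with the posts' −y face. 12 pickets, each 101 mm wide, 15 mm thick and 831 mm tall, are fixed to the +y face of the rails with their bottoms at z = 74 mm, spaced across the span with a 30 mm gap after the −x post and between neighbouring pickets, with 32 mm left before the +x post.


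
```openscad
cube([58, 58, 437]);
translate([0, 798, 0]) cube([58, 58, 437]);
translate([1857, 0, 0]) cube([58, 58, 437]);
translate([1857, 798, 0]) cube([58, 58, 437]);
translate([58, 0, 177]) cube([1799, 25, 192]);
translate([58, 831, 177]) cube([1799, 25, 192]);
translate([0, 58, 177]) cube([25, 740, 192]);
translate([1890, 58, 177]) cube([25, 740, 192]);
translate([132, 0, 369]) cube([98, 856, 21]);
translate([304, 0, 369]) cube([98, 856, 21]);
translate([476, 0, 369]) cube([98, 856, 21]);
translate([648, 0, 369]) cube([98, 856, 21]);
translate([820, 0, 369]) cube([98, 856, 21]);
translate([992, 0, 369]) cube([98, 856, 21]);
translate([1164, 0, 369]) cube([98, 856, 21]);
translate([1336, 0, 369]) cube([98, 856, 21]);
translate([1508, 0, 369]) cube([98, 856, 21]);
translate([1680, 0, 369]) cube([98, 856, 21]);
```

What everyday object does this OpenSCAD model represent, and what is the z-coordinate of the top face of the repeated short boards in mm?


A bed frame. The slat-top height is 390 mm.

Four posts, four rails, and a row of slats — a bed frame. Slats sit on the rails at z = 177 + 192 = 369; with slat thickness 21, the top is 390 mm.


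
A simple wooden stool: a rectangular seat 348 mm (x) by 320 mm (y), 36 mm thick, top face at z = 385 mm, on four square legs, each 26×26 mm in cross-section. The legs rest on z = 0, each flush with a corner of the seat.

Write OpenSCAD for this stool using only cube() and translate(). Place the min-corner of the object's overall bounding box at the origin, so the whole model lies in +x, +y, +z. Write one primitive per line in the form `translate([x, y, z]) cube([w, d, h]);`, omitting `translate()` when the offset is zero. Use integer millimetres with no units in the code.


translate([0, 0, 349]) cube([348, 320, 36]);
cube([26, 26, 349]);
translate([322, 0, 0]) cube([26, 26, 349]);
translate([0, 294, 0]) cube([26, 26, 349]);
translate([322, 294, 0]) cube([26, 26, 349]);


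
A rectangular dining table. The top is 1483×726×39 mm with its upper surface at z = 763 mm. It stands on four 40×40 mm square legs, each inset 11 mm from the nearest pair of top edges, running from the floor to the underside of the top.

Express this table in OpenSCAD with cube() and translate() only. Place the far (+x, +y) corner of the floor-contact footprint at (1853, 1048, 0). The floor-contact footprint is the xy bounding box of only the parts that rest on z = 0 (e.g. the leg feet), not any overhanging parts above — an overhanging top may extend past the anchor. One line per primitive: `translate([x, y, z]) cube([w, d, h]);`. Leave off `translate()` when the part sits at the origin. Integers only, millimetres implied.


translate([381, 333, 724]) cube([1483, 726, 39]);
translate([392, 344, 0]) cube([40, 40, 724]);
translate([1813, 344, 0]) cube([40, 40, 724]);
translate([392, 1008, 0]) cube([40, 40, 724]);
translate([1813, 1008, 0]) cube([40, 40, 724]);


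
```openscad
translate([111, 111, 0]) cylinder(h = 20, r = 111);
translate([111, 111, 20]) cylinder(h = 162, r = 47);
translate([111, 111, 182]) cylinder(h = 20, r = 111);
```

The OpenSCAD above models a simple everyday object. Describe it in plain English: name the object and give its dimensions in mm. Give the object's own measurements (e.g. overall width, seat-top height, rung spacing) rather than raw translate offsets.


A spool: two coaxial disc flanges of radius 111 mm and thickness 20 mm, joined by a core cylinder of radius 47 mm and height 162 mm. The lower flange rests on z = 0 and the three cylinders share a vertical axis.


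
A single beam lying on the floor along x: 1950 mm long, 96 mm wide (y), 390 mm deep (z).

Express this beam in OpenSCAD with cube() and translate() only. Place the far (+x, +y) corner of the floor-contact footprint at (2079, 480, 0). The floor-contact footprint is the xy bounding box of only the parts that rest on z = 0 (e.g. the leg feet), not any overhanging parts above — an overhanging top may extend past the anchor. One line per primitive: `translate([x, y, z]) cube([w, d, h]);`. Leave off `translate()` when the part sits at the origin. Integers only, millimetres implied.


translate([129, 384, 0]) cube([1950, 96, 390]);


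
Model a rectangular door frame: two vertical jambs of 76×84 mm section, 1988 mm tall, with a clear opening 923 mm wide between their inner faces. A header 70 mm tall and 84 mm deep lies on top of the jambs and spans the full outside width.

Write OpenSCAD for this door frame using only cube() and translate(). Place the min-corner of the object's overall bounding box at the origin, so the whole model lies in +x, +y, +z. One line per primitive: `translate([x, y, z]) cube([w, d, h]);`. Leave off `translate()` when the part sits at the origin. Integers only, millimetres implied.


cube([76, 84, 1988]);
translate([999, 0, 0]) cube([76, 84, 1988]);
translate([0, 0, 1988]) cube([1075, 84, 70]);


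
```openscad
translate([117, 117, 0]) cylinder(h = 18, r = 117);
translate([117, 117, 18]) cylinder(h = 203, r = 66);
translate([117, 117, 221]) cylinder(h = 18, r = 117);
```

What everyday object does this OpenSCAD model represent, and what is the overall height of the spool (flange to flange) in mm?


A spool. The overall height is 239 mm.

Three coaxial cylinders, large–small–large — a spool. Two 18 mm flanges and a 203 mm core give 18 + 203 + 18 = 239 mm.


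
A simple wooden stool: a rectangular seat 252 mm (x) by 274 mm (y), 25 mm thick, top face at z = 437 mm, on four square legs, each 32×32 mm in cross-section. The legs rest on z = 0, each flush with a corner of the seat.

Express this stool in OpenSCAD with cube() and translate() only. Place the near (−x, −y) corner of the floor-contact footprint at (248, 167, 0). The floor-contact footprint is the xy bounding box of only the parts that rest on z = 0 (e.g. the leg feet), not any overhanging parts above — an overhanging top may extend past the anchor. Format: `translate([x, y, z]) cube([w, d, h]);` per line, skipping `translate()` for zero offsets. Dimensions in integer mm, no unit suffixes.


translate([248, 167, 412]) cube([252, 274, 25]);
translate([248, 167, 0]) cube([32, 32, 412]);
translate([468, 167, 0]) cube([32, 32, 412]);
translate([248, 409, 0]) cube([32, 32, 412]);
translate([468, 409, 0]) cube([32, 32, 412]);


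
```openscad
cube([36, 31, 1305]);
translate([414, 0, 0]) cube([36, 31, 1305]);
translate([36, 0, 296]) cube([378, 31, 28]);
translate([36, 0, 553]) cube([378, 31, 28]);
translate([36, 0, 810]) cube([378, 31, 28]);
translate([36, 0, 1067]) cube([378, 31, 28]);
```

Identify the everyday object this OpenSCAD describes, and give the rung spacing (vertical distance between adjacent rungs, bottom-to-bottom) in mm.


A ladder. The rung spacing is 257 mm.

Two tall 36×31 posts with 4 short bars between them — a ladder. Adjacent rungs sit at z = 296 and z = 553, so the spacing is 553 − 296 = 257 mm.


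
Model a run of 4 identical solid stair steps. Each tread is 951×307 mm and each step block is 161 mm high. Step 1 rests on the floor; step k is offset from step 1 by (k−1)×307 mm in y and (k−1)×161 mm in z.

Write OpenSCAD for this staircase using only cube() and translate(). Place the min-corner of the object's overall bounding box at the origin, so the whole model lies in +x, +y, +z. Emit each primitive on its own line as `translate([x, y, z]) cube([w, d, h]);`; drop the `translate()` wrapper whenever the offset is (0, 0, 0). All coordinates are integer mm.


cube([951, 307, 161]);
translate([0, 307, 161]) cube([951, 307, 161]);
translate([0, 614, 322]) cube([951, 307, 161]);
translate([0, 921, 483]) cube([951, 307, 161]);


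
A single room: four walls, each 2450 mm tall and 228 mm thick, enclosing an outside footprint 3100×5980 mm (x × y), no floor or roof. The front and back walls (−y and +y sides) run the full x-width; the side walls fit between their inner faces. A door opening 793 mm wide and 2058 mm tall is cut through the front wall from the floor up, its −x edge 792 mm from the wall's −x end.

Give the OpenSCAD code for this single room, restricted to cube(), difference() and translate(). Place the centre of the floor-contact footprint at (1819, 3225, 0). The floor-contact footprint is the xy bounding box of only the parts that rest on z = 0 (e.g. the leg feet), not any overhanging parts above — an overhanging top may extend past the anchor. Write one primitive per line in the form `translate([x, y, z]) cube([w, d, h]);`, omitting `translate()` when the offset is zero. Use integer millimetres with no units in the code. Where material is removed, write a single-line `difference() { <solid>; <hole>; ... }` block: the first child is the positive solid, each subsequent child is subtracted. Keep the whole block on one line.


difference() { translate([269, 235, 0]) cube([3100, 228, 2450]); translate([1061, 235, 0]) cube([793, 228, 2058]); }
translate([269, 5987, 0]) cube([3100, 228, 2450]);
translate([269, 463, 0]) cube([228, 5524, 2450]);
translate([3141, 463, 0]) cube([228, 5524, 2450]);
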